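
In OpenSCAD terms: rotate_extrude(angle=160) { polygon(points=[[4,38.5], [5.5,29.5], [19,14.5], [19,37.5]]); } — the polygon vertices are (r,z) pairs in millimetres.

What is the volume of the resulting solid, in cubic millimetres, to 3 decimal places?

Profile (r,z), 4 vertices: (4,38.5) (5.5,29.5) (19,14.5) (19,37.5)
edge 0: (4,38.5)→(5.5,29.5)  cross = 4·29.5 − 5.5·38.5 = -93.7500; (r_i+r_j)·cross = 9.5·-93.7500 = -890.6250
edge 1: (5.5,29.5)→(19,14.5)  cross = 5.5·14.5 − 19·29.5 = -480.7500; (r_i+r_j)·cross = 24.5·-480.7500 = -11778.3750
edge 2: (19,14.5)→(19,37.5)  cross = 19·37.5 − 19·14.5 = 437.0000; (r_i+r_j)·cross = 38·437.0000 = 16606.0000
edge 3: (19,37.5)→(4,38.5)  cross = 19·38.5 − 4·37.5 = 581.5000; (r_i+r_j)·cross = 23·581.5000 = 13374.5000
Σcross = 444.0000 → A = |Σcross|/2 = 222.0000 mm²
Σ(r_i+r_j)·cross = 17311.5000 → first moment M = |Σ|/6 = 2885.2500
R_c = M/A = 2885.2500/222.0000 = 12.9966 mm
θ = 160° = 2.792527 rad
V = θ·R_c·A = 2.792527·12.9966·222.0000 = 8057.138 mm³

Volume = 8057.138 mm³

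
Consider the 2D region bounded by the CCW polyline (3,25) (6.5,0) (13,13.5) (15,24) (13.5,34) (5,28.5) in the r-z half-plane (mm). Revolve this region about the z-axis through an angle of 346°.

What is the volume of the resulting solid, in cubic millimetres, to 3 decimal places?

Volume = 12906.257 mm³

Profile (r,z), 6 vertices: (3,25) (6.5,0) (13,13.5) (15,24) (13.5,34) (5,28.5)
edge 0: (3,25)→(6.5,0)  cross = 3·0 − 6.5·25 = -162.5000; (r_i+r_j)·cross = 9.5·-162.5000 = -1543.7500
edge 1: (6.5,0)→(13,13.5)  cross = 6.5·13.5 − 13·0 = 87.7500; (r_i+r_j)·cross = 19.5·87.7500 = 1711.1250
edge 2: (13,13.5)→(15,24)  cross = 13·24 − 15·13.5 = 109.5000; (r_i+r_j)·cross = 28·109.5000 = 3066.0000
edge 3: (15,24)→(13.5,34)  cross = 15·34 − 13.5·24 = 186.0000; (r_i+r_j)·cross = 28.5·186.0000 = 5301.0000
edge 4: (13.5,34)→(5,28.5)  cross = 13.5·28.5 − 5·34 = 214.7500; (r_i+r_j)·cross = 18.5·214.7500 = 3972.8750
edge 5: (5,28.5)→(3,25)  cross = 5·25 − 3·28.5 = 39.5000; (r_i+r_j)·cross = 8·39.5000 = 316.0000
Σcross = 475.0000 → A = |Σcross|/2 = 237.5000 mm²
Σ(r_i+r_j)·cross = 12823.2500 → first moment M = |Σ|/6 = 2137.2083
R_c = M/A = 2137.2083/237.5000 = 8.9988 mm
θ = 346° = 6.038839 rad
V = θ·R_c·A = 6.038839·8.9988·237.5000 = 12906.257 mm³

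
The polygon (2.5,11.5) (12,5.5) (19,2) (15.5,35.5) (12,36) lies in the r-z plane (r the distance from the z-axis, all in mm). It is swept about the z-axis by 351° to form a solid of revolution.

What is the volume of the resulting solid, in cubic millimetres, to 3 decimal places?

Volume = 22696.839 mm³

Profile (r,z), 5 vertices: (2.5,11.5) (12,5.5) (19,2) (15.5,35.5) (12,36)
edge 0: (2.5,11.5)→(12,5.5)  cross = 2.5·5.5 − 12·11.5 = -124.2500; (r_i+r_j)·cross = 14.5·-124.2500 = -1801.6250
edge 1: (12,5.5)→(19,2)  cross = 12·2 − 19·5.5 = -80.5000; (r_i+r_j)·cross = 31·-80.5000 = -2495.5000
edge 2: (19,2)→(15.5,35.5)  cross = 19·35.5 − 15.5·2 = 643.5000; (r_i+r_j)·cross = 34.5·643.5000 = 22200.7500
edge 3: (15.5,35.5)→(12,36)  cross = 15.5·36 − 12·35.5 = 132.0000; (r_i+r_j)·cross = 27.5·132.0000 = 3630.0000
edge 4: (12,36)→(2.5,11.5)  cross = 12·11.5 − 2.5·36 = 48.0000; (r_i+r_j)·cross = 14.5·48.0000 = 696.0000
Σcross = 618.7500 → A = |Σcross|/2 = 309.3750 mm²
Σ(r_i+r_j)·cross = 22229.6250 → first moment M = |Σ|/6 = 3704.9375
R_c = M/A = 3704.9375/309.3750 = 11.9756 mm
θ = 351° = 6.126106 rad
V = θ·R_c·A = 6.126106·11.9756·309.3750 = 22696.839 mm³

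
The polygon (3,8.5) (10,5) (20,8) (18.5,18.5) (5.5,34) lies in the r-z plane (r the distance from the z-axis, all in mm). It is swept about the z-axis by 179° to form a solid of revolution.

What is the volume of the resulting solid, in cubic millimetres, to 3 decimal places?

Volume = 10008.376 mm³

Profile (r,z), 5 vertices: (3,8.5) (10,5) (20,8) (18.5,18.5) (5.5,34)
edge 0: (3,8.5)→(10,5)  cross = 3·5 − 10·8.5 = -70.0000; (r_i+r_j)·cross = 13·-70.0000 = -910.0000
edge 1: (10,5)→(20,8)  cross = 10·8 − 20·5 = -20.0000; (r_i+r_j)·cross = 30·-20.0000 = -600.0000
edge 2: (20,8)→(18.5,18.5)  cross = 20·18.5 − 18.5·8 = 222.0000; (r_i+r_j)·cross = 38.5·222.0000 = 8547.0000
edge 3: (18.5,18.5)→(5.5,34)  cross = 18.5·34 − 5.5·18.5 = 527.2500; (r_i+r_j)·cross = 24·527.2500 = 12654.0000
edge 4: (5.5,34)→(3,8.5)  cross = 5.5·8.5 − 3·34 = -55.2500; (r_i+r_j)·cross = 8.5·-55.2500 = -469.6250
Σcross = 604.0000 → A = |Σcross|/2 = 302.0000 mm²
Σ(r_i+r_j)·cross = 19221.3750 → first moment M = |Σ|/6 = 3203.5625
R_c = M/A = 3203.5625/302.0000 = 10.6078 mm
θ = 179° = 3.124139 rad
V = θ·R_c·A = 3.124139·10.6078·302.0000 = 10008.376 mm³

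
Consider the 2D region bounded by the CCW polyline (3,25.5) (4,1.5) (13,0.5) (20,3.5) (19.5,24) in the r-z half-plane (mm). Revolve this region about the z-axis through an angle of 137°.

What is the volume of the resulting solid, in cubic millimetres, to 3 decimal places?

Profile (r,z), 5 vertices: (3,25.5) (4,1.5) (13,0.5) (20,3.5) (19.5,24)
edge 0: (3,25.5)→(4,1.5)  cross = 3·1.5 − 4·25.5 = -97.5000; (r_i+r_j)·cross = 7·-97.5000 = -682.5000
edge 1: (4,1.5)→(13,0.5)  cross = 4·0.5 − 13·1.5 = -17.5000; (r_i+r_j)·cross = 17·-17.5000 = -297.5000
edge 2: (13,0.5)→(20,3.5)  cross = 13·3.5 − 20·0.5 = 35.5000; (r_i+r_j)·cross = 33·35.5000 = 1171.5000
edge 3: (20,3.5)→(19.5,24)  cross = 20·24 − 19.5·3.5 = 411.7500; (r_i+r_j)·cross = 39.5·411.7500 = 16264.1250
edge 4: (19.5,24)→(3,25.5)  cross = 19.5·25.5 − 3·24 = 425.2500; (r_i+r_j)·cross = 22.5·425.2500 = 9568.1250
Σcross = 757.5000 → A = |Σcross|/2 = 378.7500 mm²
Σ(r_i+r_j)·cross = 26023.7500 → first moment M = |Σ|/6 = 4337.2917
R_c = M/A = 4337.2917/378.7500 = 11.4516 mm
θ = 137° = 2.391101 rad
V = θ·R_c·A = 2.391101·11.4516·378.7500 = 10370.903 mm³

Volume = 10370.903 mm³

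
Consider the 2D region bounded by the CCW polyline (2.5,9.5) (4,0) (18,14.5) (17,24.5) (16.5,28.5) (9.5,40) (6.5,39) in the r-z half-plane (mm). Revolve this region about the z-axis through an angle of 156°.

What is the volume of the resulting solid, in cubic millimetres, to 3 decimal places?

Volume = 10024.861 mm³

Profile (r,z), 7 vertices: (2.5,9.5) (4,0) (18,14.5) (17,24.5) (16.5,28.5) (9.5,40) (6.5,39)
edge 0: (2.5,9.5)→(4,0)  cross = 2.5·0 − 4·9.5 = -38.0000; (r_i+r_j)·cross = 6.5·-38.0000 = -247.0000
edge 1: (4,0)→(18,14.5)  cross = 4·14.5 − 18·0 = 58.0000; (r_i+r_j)·cross = 22·58.0000 = 1276.0000
edge 2: (18,14.5)→(17,24.5)  cross = 18·24.5 − 17·14.5 = 194.5000; (r_i+r_j)·cross = 35·194.5000 = 6807.5000
edge 3: (17,24.5)→(16.5,28.5)  cross = 17·28.5 − 16.5·24.5 = 80.2500; (r_i+r_j)·cross = 33.5·80.2500 = 2688.3750
edge 4: (16.5,28.5)→(9.5,40)  cross = 16.5·40 − 9.5·28.5 = 389.2500; (r_i+r_j)·cross = 26·389.2500 = 10120.5000
edge 5: (9.5,40)→(6.5,39)  cross = 9.5·39 − 6.5·40 = 110.5000; (r_i+r_j)·cross = 16·110.5000 = 1768.0000
edge 6: (6.5,39)→(2.5,9.5)  cross = 6.5·9.5 − 2.5·39 = -35.7500; (r_i+r_j)·cross = 9·-35.7500 = -321.7500
Σcross = 758.7500 → A = |Σcross|/2 = 379.3750 mm²
Σ(r_i+r_j)·cross = 22091.6250 → first moment M = |Σ|/6 = 3681.9375
R_c = M/A = 3681.9375/379.3750 = 9.7053 mm
θ = 156° = 2.722714 rad
V = θ·R_c·A = 2.722714·9.7053·379.3750 = 10024.861 mm³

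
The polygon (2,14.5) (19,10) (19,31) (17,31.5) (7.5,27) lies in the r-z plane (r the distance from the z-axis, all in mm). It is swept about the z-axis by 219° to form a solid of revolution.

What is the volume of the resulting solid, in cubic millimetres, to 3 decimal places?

Volume = 11688.505 mm³

Profile (r,z), 5 vertices: (2,14.5) (19,10) (19,31) (17,31.5) (7.5,27)
edge 0: (2,14.5)→(19,10)  cross = 2·10 − 19·14.5 = -255.5000; (r_i+r_j)·cross = 21·-255.5000 = -5365.5000
edge 1: (19,10)→(19,31)  cross = 19·31 − 19·10 = 399.0000; (r_i+r_j)·cross = 38·399.0000 = 15162.0000
edge 2: (19,31)→(17,31.5)  cross = 19·31.5 − 17·31 = 71.5000; (r_i+r_j)·cross = 36·71.5000 = 2574.0000
edge 3: (17,31.5)→(7.5,27)  cross = 17·27 − 7.5·31.5 = 222.7500; (r_i+r_j)·cross = 24.5·222.7500 = 5457.3750
edge 4: (7.5,27)→(2,14.5)  cross = 7.5·14.5 − 2·27 = 54.7500; (r_i+r_j)·cross = 9.5·54.7500 = 520.1250
Σcross = 492.5000 → A = |Σcross|/2 = 246.2500 mm²
Σ(r_i+r_j)·cross = 18348.0000 → first moment M = |Σ|/6 = 3058.0000
R_c = M/A = 3058.0000/246.2500 = 12.4183 mm
θ = 219° = 3.822271 rad
V = θ·R_c·A = 3.822271·12.4183·246.2500 = 11688.505 mm³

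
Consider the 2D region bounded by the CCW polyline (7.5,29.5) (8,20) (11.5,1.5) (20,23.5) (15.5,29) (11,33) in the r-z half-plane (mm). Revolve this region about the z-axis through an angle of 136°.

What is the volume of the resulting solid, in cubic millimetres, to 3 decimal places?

Profile (r,z), 6 vertices: (7.5,29.5) (8,20) (11.5,1.5) (20,23.5) (15.5,29) (11,33)
edge 0: (7.5,29.5)→(8,20)  cross = 7.5·20 − 8·29.5 = -86.0000; (r_i+r_j)·cross = 15.5·-86.0000 = -1333.0000
edge 1: (8,20)→(11.5,1.5)  cross = 8·1.5 − 11.5·20 = -218.0000; (r_i+r_j)·cross = 19.5·-218.0000 = -4251.0000
edge 2: (11.5,1.5)→(20,23.5)  cross = 11.5·23.5 − 20·1.5 = 240.2500; (r_i+r_j)·cross = 31.5·240.2500 = 7567.8750
edge 3: (20,23.5)→(15.5,29)  cross = 20·29 − 15.5·23.5 = 215.7500; (r_i+r_j)·cross = 35.5·215.7500 = 7659.1250
edge 4: (15.5,29)→(11,33)  cross = 15.5·33 − 11·29 = 192.5000; (r_i+r_j)·cross = 26.5·192.5000 = 5101.2500
edge 5: (11,33)→(7.5,29.5)  cross = 11·29.5 − 7.5·33 = 77.0000; (r_i+r_j)·cross = 18.5·77.0000 = 1424.5000
Σcross = 421.5000 → A = |Σcross|/2 = 210.7500 mm²
Σ(r_i+r_j)·cross = 16168.7500 → first moment M = |Σ|/6 = 2694.7917
R_c = M/A = 2694.7917/210.7500 = 12.7867 mm
θ = 136° = 2.373648 rad
V = θ·R_c·A = 2.373648·12.7867·210.7500 = 6396.486 mm³

Volume = 6396.486 mm³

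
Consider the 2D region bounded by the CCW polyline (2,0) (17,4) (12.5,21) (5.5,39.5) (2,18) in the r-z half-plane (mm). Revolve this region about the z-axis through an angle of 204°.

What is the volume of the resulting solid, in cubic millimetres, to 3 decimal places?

Profile (r,z), 5 vertices: (2,0) (17,4) (12.5,21) (5.5,39.5) (2,18)
edge 0: (2,0)→(17,4)  cross = 2·4 − 17·0 = 8.0000; (r_i+r_j)·cross = 19·8.0000 = 152.0000
edge 1: (17,4)→(12.5,21)  cross = 17·21 − 12.5·4 = 307.0000; (r_i+r_j)·cross = 29.5·307.0000 = 9056.5000
edge 2: (12.5,21)→(5.5,39.5)  cross = 12.5·39.5 − 5.5·21 = 378.2500; (r_i+r_j)·cross = 18·378.2500 = 6808.5000
edge 3: (5.5,39.5)→(2,18)  cross = 5.5·18 − 2·39.5 = 20.0000; (r_i+r_j)·cross = 7.5·20.0000 = 150.0000
edge 4: (2,18)→(2,0)  cross = 2·0 − 2·18 = -36.0000; (r_i+r_j)·cross = 4·-36.0000 = -144.0000
Σcross = 677.2500 → A = |Σcross|/2 = 338.6250 mm²
Σ(r_i+r_j)·cross = 16023.0000 → first moment M = |Σ|/6 = 2670.5000
R_c = M/A = 2670.5000/338.6250 = 7.8863 mm
θ = 204° = 3.560472 rad
V = θ·R_c·A = 3.560472·7.8863·338.6250 = 9508.240 mm³

Volume = 9508.240 mm³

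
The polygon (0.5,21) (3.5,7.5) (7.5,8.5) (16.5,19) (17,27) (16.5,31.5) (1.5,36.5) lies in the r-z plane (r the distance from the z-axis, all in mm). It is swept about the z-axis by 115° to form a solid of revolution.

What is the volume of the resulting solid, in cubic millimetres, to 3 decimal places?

Profile (r,z), 7 vertices: (0.5,21) (3.5,7.5) (7.5,8.5) (16.5,19) (17,27) (16.5,31.5) (1.5,36.5)
edge 0: (0.5,21)→(3.5,7.5)  cross = 0.5·7.5 − 3.5·21 = -69.7500; (r_i+r_j)·cross = 4·-69.7500 = -279.0000
edge 1: (3.5,7.5)→(7.5,8.5)  cross = 3.5·8.5 − 7.5·7.5 = -26.5000; (r_i+r_j)·cross = 11·-26.5000 = -291.5000
edge 2: (7.5,8.5)→(16.5,19)  cross = 7.5·19 − 16.5·8.5 = 2.2500; (r_i+r_j)·cross = 24·2.2500 = 54.0000
edge 3: (16.5,19)→(17,27)  cross = 16.5·27 − 17·19 = 122.5000; (r_i+r_j)·cross = 33.5·122.5000 = 4103.7500
edge 4: (17,27)→(16.5,31.5)  cross = 17·31.5 − 16.5·27 = 90.0000; (r_i+r_j)·cross = 33.5·90.0000 = 3015.0000
edge 5: (16.5,31.5)→(1.5,36.5)  cross = 16.5·36.5 − 1.5·31.5 = 555.0000; (r_i+r_j)·cross = 18·555.0000 = 9990.0000
edge 6: (1.5,36.5)→(0.5,21)  cross = 1.5·21 − 0.5·36.5 = 13.2500; (r_i+r_j)·cross = 2·13.2500 = 26.5000
Σcross = 686.7500 → A = |Σcross|/2 = 343.3750 mm²
Σ(r_i+r_j)·cross = 16618.7500 → first moment M = |Σ|/6 = 2769.7917
R_c = M/A = 2769.7917/343.3750 = 8.0664 mm
θ = 115° = 2.007129 rad
V = θ·R_c·A = 2.007129·8.0664·343.3750 = 5559.328 mm³

Volume = 5559.328 mm³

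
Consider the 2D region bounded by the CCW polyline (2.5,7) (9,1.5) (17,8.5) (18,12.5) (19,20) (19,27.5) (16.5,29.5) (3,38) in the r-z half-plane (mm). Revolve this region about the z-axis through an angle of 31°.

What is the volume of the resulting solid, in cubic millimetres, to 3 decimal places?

Volume = 2394.877 mm³

Profile (r,z), 8 vertices: (2.5,7) (9,1.5) (17,8.5) (18,12.5) (19,20) (19,27.5) (16.5,29.5) (3,38)
edge 0: (2.5,7)→(9,1.5)  cross = 2.5·1.5 − 9·7 = -59.2500; (r_i+r_j)·cross = 11.5·-59.2500 = -681.3750
edge 1: (9,1.5)→(17,8.5)  cross = 9·8.5 − 17·1.5 = 51.0000; (r_i+r_j)·cross = 26·51.0000 = 1326.0000
edge 2: (17,8.5)→(18,12.5)  cross = 17·12.5 − 18·8.5 = 59.5000; (r_i+r_j)·cross = 35·59.5000 = 2082.5000
edge 3: (18,12.5)→(19,20)  cross = 18·20 − 19·12.5 = 122.5000; (r_i+r_j)·cross = 37·122.5000 = 4532.5000
edge 4: (19,20)→(19,27.5)  cross = 19·27.5 − 19·20 = 142.5000; (r_i+r_j)·cross = 38·142.5000 = 5415.0000
edge 5: (19,27.5)→(16.5,29.5)  cross = 19·29.5 − 16.5·27.5 = 106.7500; (r_i+r_j)·cross = 35.5·106.7500 = 3789.6250
edge 6: (16.5,29.5)→(3,38)  cross = 16.5·38 − 3·29.5 = 538.5000; (r_i+r_j)·cross = 19.5·538.5000 = 10500.7500
edge 7: (3,38)→(2.5,7)  cross = 3·7 − 2.5·38 = -74.0000; (r_i+r_j)·cross = 5.5·-74.0000 = -407.0000
Σcross = 887.5000 → A = |Σcross|/2 = 443.7500 mm²
Σ(r_i+r_j)·cross = 26558.0000 → first moment M = |Σ|/6 = 4426.3333
R_c = M/A = 4426.3333/443.7500 = 9.9748 mm
θ = 31° = 0.541052 rad
V = θ·R_c·A = 0.541052·9.9748·443.7500 = 2394.877 mm³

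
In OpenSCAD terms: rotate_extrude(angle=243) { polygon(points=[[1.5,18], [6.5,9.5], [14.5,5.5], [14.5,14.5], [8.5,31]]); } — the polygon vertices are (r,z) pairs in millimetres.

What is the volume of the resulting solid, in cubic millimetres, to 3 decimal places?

Volume = 6636.870 mm³

Profile (r,z), 5 vertices: (1.5,18) (6.5,9.5) (14.5,5.5) (14.5,14.5) (8.5,31)
edge 0: (1.5,18)→(6.5,9.5)  cross = 1.5·9.5 − 6.5·18 = -102.7500; (r_i+r_j)·cross = 8·-102.7500 = -822.0000
edge 1: (6.5,9.5)→(14.5,5.5)  cross = 6.5·5.5 − 14.5·9.5 = -102.0000; (r_i+r_j)·cross = 21·-102.0000 = -2142.0000
edge 2: (14.5,5.5)→(14.5,14.5)  cross = 14.5·14.5 − 14.5·5.5 = 130.5000; (r_i+r_j)·cross = 29·130.5000 = 3784.5000
edge 3: (14.5,14.5)→(8.5,31)  cross = 14.5·31 − 8.5·14.5 = 326.2500; (r_i+r_j)·cross = 23·326.2500 = 7503.7500
edge 4: (8.5,31)→(1.5,18)  cross = 8.5·18 − 1.5·31 = 106.5000; (r_i+r_j)·cross = 10·106.5000 = 1065.0000
Σcross = 358.5000 → A = |Σcross|/2 = 179.2500 mm²
Σ(r_i+r_j)·cross = 9389.2500 → first moment M = |Σ|/6 = 1564.8750
R_c = M/A = 1564.8750/179.2500 = 8.7301 mm
θ = 243° = 4.241150 rad
V = θ·R_c·A = 4.241150·8.7301·179.2500 = 6636.870 mm³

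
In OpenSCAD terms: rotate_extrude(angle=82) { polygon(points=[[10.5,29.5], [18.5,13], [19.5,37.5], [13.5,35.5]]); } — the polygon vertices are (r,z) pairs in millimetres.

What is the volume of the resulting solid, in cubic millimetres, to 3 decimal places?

Profile (r,z), 4 vertices: (10.5,29.5) (18.5,13) (19.5,37.5) (13.5,35.5)
edge 0: (10.5,29.5)→(18.5,13)  cross = 10.5·13 − 18.5·29.5 = -409.2500; (r_i+r_j)·cross = 29·-409.2500 = -11868.2500
edge 1: (18.5,13)→(19.5,37.5)  cross = 18.5·37.5 − 19.5·13 = 440.2500; (r_i+r_j)·cross = 38·440.2500 = 16729.5000
edge 2: (19.5,37.5)→(13.5,35.5)  cross = 19.5·35.5 − 13.5·37.5 = 186.0000; (r_i+r_j)·cross = 33·186.0000 = 6138.0000
edge 3: (13.5,35.5)→(10.5,29.5)  cross = 13.5·29.5 − 10.5·35.5 = 25.5000; (r_i+r_j)·cross = 24·25.5000 = 612.0000
Σcross = 242.5000 → A = |Σcross|/2 = 121.2500 mm²
Σ(r_i+r_j)·cross = 11611.2500 → first moment M = |Σ|/6 = 1935.2083
R_c = M/A = 1935.2083/121.2500 = 15.9605 mm
θ = 82° = 1.431170 rad
V = θ·R_c·A = 1.431170·15.9605·121.2500 = 2769.612 mm³

Volume = 2769.612 mm³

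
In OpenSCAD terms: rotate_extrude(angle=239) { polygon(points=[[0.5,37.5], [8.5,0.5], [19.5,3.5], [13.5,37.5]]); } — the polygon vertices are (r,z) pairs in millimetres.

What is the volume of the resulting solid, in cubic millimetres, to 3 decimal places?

Profile (r,z), 4 vertices: (0.5,37.5) (8.5,0.5) (19.5,3.5) (13.5,37.5)
edge 0: (0.5,37.5)→(8.5,0.5)  cross = 0.5·0.5 − 8.5·37.5 = -318.5000; (r_i+r_j)·cross = 9·-318.5000 = -2866.5000
edge 1: (8.5,0.5)→(19.5,3.5)  cross = 8.5·3.5 − 19.5·0.5 = 20.0000; (r_i+r_j)·cross = 28·20.0000 = 560.0000
edge 2: (19.5,3.5)→(13.5,37.5)  cross = 19.5·37.5 − 13.5·3.5 = 684.0000; (r_i+r_j)·cross = 33·684.0000 = 22572.0000
edge 3: (13.5,37.5)→(0.5,37.5)  cross = 13.5·37.5 − 0.5·37.5 = 487.5000; (r_i+r_j)·cross = 14·487.5000 = 6825.0000
Σcross = 873.0000 → A = |Σcross|/2 = 436.5000 mm²
Σ(r_i+r_j)·cross = 27090.5000 → first moment M = |Σ|/6 = 4515.0833
R_c = M/A = 4515.0833/436.5000 = 10.3438 mm
θ = 239° = 4.171337 rad
V = θ·R_c·A = 4.171337·10.3438·436.5000 = 18833.934 mm³

Volume = 18833.934 mm³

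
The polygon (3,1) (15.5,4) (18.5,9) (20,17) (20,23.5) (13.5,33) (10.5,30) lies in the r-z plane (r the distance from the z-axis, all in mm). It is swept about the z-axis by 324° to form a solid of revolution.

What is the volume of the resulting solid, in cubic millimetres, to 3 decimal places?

Profile (r,z), 7 vertices: (3,1) (15.5,4) (18.5,9) (20,17) (20,23.5) (13.5,33) (10.5,30)
edge 0: (3,1)→(15.5,4)  cross = 3·4 − 15.5·1 = -3.5000; (r_i+r_j)·cross = 18.5·-3.5000 = -64.7500
edge 1: (15.5,4)→(18.5,9)  cross = 15.5·9 − 18.5·4 = 65.5000; (r_i+r_j)·cross = 34·65.5000 = 2227.0000
edge 2: (18.5,9)→(20,17)  cross = 18.5·17 − 20·9 = 134.5000; (r_i+r_j)·cross = 38.5·134.5000 = 5178.2500
edge 3: (20,17)→(20,23.5)  cross = 20·23.5 − 20·17 = 130.0000; (r_i+r_j)·cross = 40·130.0000 = 5200.0000
edge 4: (20,23.5)→(13.5,33)  cross = 20·33 − 13.5·23.5 = 342.7500; (r_i+r_j)·cross = 33.5·342.7500 = 11482.1250
edge 5: (13.5,33)→(10.5,30)  cross = 13.5·30 − 10.5·33 = 58.5000; (r_i+r_j)·cross = 24·58.5000 = 1404.0000
edge 6: (10.5,30)→(3,1)  cross = 10.5·1 − 3·30 = -79.5000; (r_i+r_j)·cross = 13.5·-79.5000 = -1073.2500
Σcross = 648.2500 → A = |Σcross|/2 = 324.1250 mm²
Σ(r_i+r_j)·cross = 24353.3750 → first moment M = |Σ|/6 = 4058.8958
R_c = M/A = 4058.8958/324.1250 = 12.5226 mm
θ = 324° = 5.654867 rad
V = θ·R_c·A = 5.654867·12.5226·324.1250 = 22952.515 mm³

Volume = 22952.515 mm³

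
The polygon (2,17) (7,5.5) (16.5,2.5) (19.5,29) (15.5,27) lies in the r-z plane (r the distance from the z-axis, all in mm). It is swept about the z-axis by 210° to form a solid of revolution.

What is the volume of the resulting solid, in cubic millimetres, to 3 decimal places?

Volume = 11691.273 mm³

Profile (r,z), 5 vertices: (2,17) (7,5.5) (16.5,2.5) (19.5,29) (15.5,27)
edge 0: (2,17)→(7,5.5)  cross = 2·5.5 − 7·17 = -108.0000; (r_i+r_j)·cross = 9·-108.0000 = -972.0000
edge 1: (7,5.5)→(16.5,2.5)  cross = 7·2.5 − 16.5·5.5 = -73.2500; (r_i+r_j)·cross = 23.5·-73.2500 = -1721.3750
edge 2: (16.5,2.5)→(19.5,29)  cross = 16.5·29 − 19.5·2.5 = 429.7500; (r_i+r_j)·cross = 36·429.7500 = 15471.0000
edge 3: (19.5,29)→(15.5,27)  cross = 19.5·27 − 15.5·29 = 77.0000; (r_i+r_j)·cross = 35·77.0000 = 2695.0000
edge 4: (15.5,27)→(2,17)  cross = 15.5·17 − 2·27 = 209.5000; (r_i+r_j)·cross = 17.5·209.5000 = 3666.2500
Σcross = 535.0000 → A = |Σcross|/2 = 267.5000 mm²
Σ(r_i+r_j)·cross = 19138.8750 → first moment M = |Σ|/6 = 3189.8125
R_c = M/A = 3189.8125/267.5000 = 11.9245 mm
θ = 210° = 3.665191 rad
V = θ·R_c·A = 3.665191·11.9245·267.5000 = 11691.273 mm³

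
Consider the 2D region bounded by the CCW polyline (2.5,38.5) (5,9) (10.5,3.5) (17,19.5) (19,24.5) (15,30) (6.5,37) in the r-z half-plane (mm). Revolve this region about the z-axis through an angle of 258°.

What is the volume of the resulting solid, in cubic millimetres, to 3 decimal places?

Volume = 14429.420 mm³

Profile (r,z), 7 vertices: (2.5,38.5) (5,9) (10.5,3.5) (17,19.5) (19,24.5) (15,30) (6.5,37)
edge 0: (2.5,38.5)→(5,9)  cross = 2.5·9 − 5·38.5 = -170.0000; (r_i+r_j)·cross = 7.5·-170.0000 = -1275.0000
edge 1: (5,9)→(10.5,3.5)  cross = 5·3.5 − 10.5·9 = -77.0000; (r_i+r_j)·cross = 15.5·-77.0000 = -1193.5000
edge 2: (10.5,3.5)→(17,19.5)  cross = 10.5·19.5 − 17·3.5 = 145.2500; (r_i+r_j)·cross = 27.5·145.2500 = 3994.3750
edge 3: (17,19.5)→(19,24.5)  cross = 17·24.5 − 19·19.5 = 46.0000; (r_i+r_j)·cross = 36·46.0000 = 1656.0000
edge 4: (19,24.5)→(15,30)  cross = 19·30 − 15·24.5 = 202.5000; (r_i+r_j)·cross = 34·202.5000 = 6885.0000
edge 5: (15,30)→(6.5,37)  cross = 15·37 − 6.5·30 = 360.0000; (r_i+r_j)·cross = 21.5·360.0000 = 7740.0000
edge 6: (6.5,37)→(2.5,38.5)  cross = 6.5·38.5 − 2.5·37 = 157.7500; (r_i+r_j)·cross = 9·157.7500 = 1419.7500
Σcross = 664.5000 → A = |Σcross|/2 = 332.2500 mm²
Σ(r_i+r_j)·cross = 19226.6250 → first moment M = |Σ|/6 = 3204.4375
R_c = M/A = 3204.4375/332.2500 = 9.6447 mm
θ = 258° = 4.502949 rad
V = θ·R_c·A = 4.502949·9.6447·332.2500 = 14429.420 mm³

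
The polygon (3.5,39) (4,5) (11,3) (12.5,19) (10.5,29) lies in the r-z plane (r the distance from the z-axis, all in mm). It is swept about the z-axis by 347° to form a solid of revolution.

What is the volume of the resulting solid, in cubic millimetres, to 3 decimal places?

Volume = 10505.144 mm³

Profile (r,z), 5 vertices: (3.5,39) (4,5) (11,3) (12.5,19) (10.5,29)
edge 0: (3.5,39)→(4,5)  cross = 3.5·5 − 4·39 = -138.5000; (r_i+r_j)·cross = 7.5·-138.5000 = -1038.7500
edge 1: (4,5)→(11,3)  cross = 4·3 − 11·5 = -43.0000; (r_i+r_j)·cross = 15·-43.0000 = -645.0000
edge 2: (11,3)→(12.5,19)  cross = 11·19 − 12.5·3 = 171.5000; (r_i+r_j)·cross = 23.5·171.5000 = 4030.2500
edge 3: (12.5,19)→(10.5,29)  cross = 12.5·29 − 10.5·19 = 163.0000; (r_i+r_j)·cross = 23·163.0000 = 3749.0000
edge 4: (10.5,29)→(3.5,39)  cross = 10.5·39 − 3.5·29 = 308.0000; (r_i+r_j)·cross = 14·308.0000 = 4312.0000
Σcross = 461.0000 → A = |Σcross|/2 = 230.5000 mm²
Σ(r_i+r_j)·cross = 10407.5000 → first moment M = |Σ|/6 = 1734.5833
R_c = M/A = 1734.5833/230.5000 = 7.5253 mm
θ = 347° = 6.056293 rad
V = θ·R_c·A = 6.056293·7.5253·230.5000 = 10505.144 mm³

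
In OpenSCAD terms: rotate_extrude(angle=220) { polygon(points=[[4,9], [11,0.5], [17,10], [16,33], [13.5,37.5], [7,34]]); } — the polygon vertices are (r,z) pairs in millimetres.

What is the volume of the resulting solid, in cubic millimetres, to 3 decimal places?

Profile (r,z), 6 vertices: (4,9) (11,0.5) (17,10) (16,33) (13.5,37.5) (7,34)
edge 0: (4,9)→(11,0.5)  cross = 4·0.5 − 11·9 = -97.0000; (r_i+r_j)·cross = 15·-97.0000 = -1455.0000
edge 1: (11,0.5)→(17,10)  cross = 11·10 − 17·0.5 = 101.5000; (r_i+r_j)·cross = 28·101.5000 = 2842.0000
edge 2: (17,10)→(16,33)  cross = 17·33 − 16·10 = 401.0000; (r_i+r_j)·cross = 33·401.0000 = 13233.0000
edge 3: (16,33)→(13.5,37.5)  cross = 16·37.5 − 13.5·33 = 154.5000; (r_i+r_j)·cross = 29.5·154.5000 = 4557.7500
edge 4: (13.5,37.5)→(7,34)  cross = 13.5·34 − 7·37.5 = 196.5000; (r_i+r_j)·cross = 20.5·196.5000 = 4028.2500
edge 5: (7,34)→(4,9)  cross = 7·9 − 4·34 = -73.0000; (r_i+r_j)·cross = 11·-73.0000 = -803.0000
Σcross = 683.5000 → A = |Σcross|/2 = 341.7500 mm²
Σ(r_i+r_j)·cross = 22403.0000 → first moment M = |Σ|/6 = 3733.8333
R_c = M/A = 3733.8333/341.7500 = 10.9256 mm
θ = 220° = 3.839724 rad
V = θ·R_c·A = 3.839724·10.9256·341.7500 = 14336.891 mm³

Volume = 14336.891 mm³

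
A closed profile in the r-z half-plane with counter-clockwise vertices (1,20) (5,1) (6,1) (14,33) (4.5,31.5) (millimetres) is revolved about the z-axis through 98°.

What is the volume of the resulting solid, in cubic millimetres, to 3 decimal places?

Volume = 2510.900 mm³

Profile (r,z), 5 vertices: (1,20) (5,1) (6,1) (14,33) (4.5,31.5)
edge 0: (1,20)→(5,1)  cross = 1·1 − 5·20 = -99.0000; (r_i+r_j)·cross = 6·-99.0000 = -594.0000
edge 1: (5,1)→(6,1)  cross = 5·1 − 6·1 = -1.0000; (r_i+r_j)·cross = 11·-1.0000 = -11.0000
edge 2: (6,1)→(14,33)  cross = 6·33 − 14·1 = 184.0000; (r_i+r_j)·cross = 20·184.0000 = 3680.0000
edge 3: (14,33)→(4.5,31.5)  cross = 14·31.5 − 4.5·33 = 292.5000; (r_i+r_j)·cross = 18.5·292.5000 = 5411.2500
edge 4: (4.5,31.5)→(1,20)  cross = 4.5·20 − 1·31.5 = 58.5000; (r_i+r_j)·cross = 5.5·58.5000 = 321.7500
Σcross = 435.0000 → A = |Σcross|/2 = 217.5000 mm²
Σ(r_i+r_j)·cross = 8808.0000 → first moment M = |Σ|/6 = 1468.0000
R_c = M/A = 1468.0000/217.5000 = 6.7494 mm
θ = 98° = 1.710423 rad
V = θ·R_c·A = 1.710423·6.7494·217.5000 = 2510.900 mm³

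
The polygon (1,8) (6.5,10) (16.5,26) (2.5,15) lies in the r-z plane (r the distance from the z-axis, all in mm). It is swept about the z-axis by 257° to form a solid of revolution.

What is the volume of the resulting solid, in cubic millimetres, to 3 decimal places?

Volume = 2438.615 mm³

Profile (r,z), 4 vertices: (1,8) (6.5,10) (16.5,26) (2.5,15)
edge 0: (1,8)→(6.5,10)  cross = 1·10 − 6.5·8 = -42.0000; (r_i+r_j)·cross = 7.5·-42.0000 = -315.0000
edge 1: (6.5,10)→(16.5,26)  cross = 6.5·26 − 16.5·10 = 4.0000; (r_i+r_j)·cross = 23·4.0000 = 92.0000
edge 2: (16.5,26)→(2.5,15)  cross = 16.5·15 − 2.5·26 = 182.5000; (r_i+r_j)·cross = 19·182.5000 = 3467.5000
edge 3: (2.5,15)→(1,8)  cross = 2.5·8 − 1·15 = 5.0000; (r_i+r_j)·cross = 3.5·5.0000 = 17.5000
Σcross = 149.5000 → A = |Σcross|/2 = 74.7500 mm²
Σ(r_i+r_j)·cross = 3262.0000 → first moment M = |Σ|/6 = 543.6667
R_c = M/A = 543.6667/74.7500 = 7.2731 mm
θ = 257° = 4.485496 rad
V = θ·R_c·A = 4.485496·7.2731·74.7500 = 2438.615 mm³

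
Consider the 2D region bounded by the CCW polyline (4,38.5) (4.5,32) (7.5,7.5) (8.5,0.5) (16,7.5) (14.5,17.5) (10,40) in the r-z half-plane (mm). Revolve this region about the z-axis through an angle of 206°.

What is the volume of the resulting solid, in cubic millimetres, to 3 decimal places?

Volume = 9492.922 mm³

Profile (r,z), 7 vertices: (4,38.5) (4.5,32) (7.5,7.5) (8.5,0.5) (16,7.5) (14.5,17.5) (10,40)
edge 0: (4,38.5)→(4.5,32)  cross = 4·32 − 4.5·38.5 = -45.2500; (r_i+r_j)·cross = 8.5·-45.2500 = -384.6250
edge 1: (4.5,32)→(7.5,7.5)  cross = 4.5·7.5 − 7.5·32 = -206.2500; (r_i+r_j)·cross = 12·-206.2500 = -2475.0000
edge 2: (7.5,7.5)→(8.5,0.5)  cross = 7.5·0.5 − 8.5·7.5 = -60.0000; (r_i+r_j)·cross = 16·-60.0000 = -960.0000
edge 3: (8.5,0.5)→(16,7.5)  cross = 8.5·7.5 − 16·0.5 = 55.7500; (r_i+r_j)·cross = 24.5·55.7500 = 1365.8750
edge 4: (16,7.5)→(14.5,17.5)  cross = 16·17.5 − 14.5·7.5 = 171.2500; (r_i+r_j)·cross = 30.5·171.2500 = 5223.1250
edge 5: (14.5,17.5)→(10,40)  cross = 14.5·40 − 10·17.5 = 405.0000; (r_i+r_j)·cross = 24.5·405.0000 = 9922.5000
edge 6: (10,40)→(4,38.5)  cross = 10·38.5 − 4·40 = 225.0000; (r_i+r_j)·cross = 14·225.0000 = 3150.0000
Σcross = 545.5000 → A = |Σcross|/2 = 272.7500 mm²
Σ(r_i+r_j)·cross = 15841.8750 → first moment M = |Σ|/6 = 2640.3125
R_c = M/A = 2640.3125/272.7500 = 9.6803 mm
θ = 206° = 3.595378 rad
V = θ·R_c·A = 3.595378·9.6803·272.7500 = 9492.922 mm³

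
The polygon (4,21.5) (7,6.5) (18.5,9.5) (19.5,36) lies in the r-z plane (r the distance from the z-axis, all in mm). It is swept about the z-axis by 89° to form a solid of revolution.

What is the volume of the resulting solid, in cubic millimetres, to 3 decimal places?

Volume = 5694.750 mm³

Profile (r,z), 4 vertices: (4,21.5) (7,6.5) (18.5,9.5) (19.5,36)
edge 0: (4,21.5)→(7,6.5)  cross = 4·6.5 − 7·21.5 = -124.5000; (r_i+r_j)·cross = 11·-124.5000 = -1369.5000
edge 1: (7,6.5)→(18.5,9.5)  cross = 7·9.5 − 18.5·6.5 = -53.7500; (r_i+r_j)·cross = 25.5·-53.7500 = -1370.6250
edge 2: (18.5,9.5)→(19.5,36)  cross = 18.5·36 − 19.5·9.5 = 480.7500; (r_i+r_j)·cross = 38·480.7500 = 18268.5000
edge 3: (19.5,36)→(4,21.5)  cross = 19.5·21.5 − 4·36 = 275.2500; (r_i+r_j)·cross = 23.5·275.2500 = 6468.3750
Σcross = 577.7500 → A = |Σcross|/2 = 288.8750 mm²
Σ(r_i+r_j)·cross = 21996.7500 → first moment M = |Σ|/6 = 3666.1250
R_c = M/A = 3666.1250/288.8750 = 12.6910 mm
θ = 89° = 1.553343 rad
V = θ·R_c·A = 1.553343·12.6910·288.8750 = 5694.750 mm³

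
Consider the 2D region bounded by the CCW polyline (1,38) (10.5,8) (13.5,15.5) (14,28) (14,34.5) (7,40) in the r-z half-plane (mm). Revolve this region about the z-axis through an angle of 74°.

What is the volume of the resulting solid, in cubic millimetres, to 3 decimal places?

Volume = 2645.404 mm³

Profile (r,z), 6 vertices: (1,38) (10.5,8) (13.5,15.5) (14,28) (14,34.5) (7,40)
edge 0: (1,38)→(10.5,8)  cross = 1·8 − 10.5·38 = -391.0000; (r_i+r_j)·cross = 11.5·-391.0000 = -4496.5000
edge 1: (10.5,8)→(13.5,15.5)  cross = 10.5·15.5 − 13.5·8 = 54.7500; (r_i+r_j)·cross = 24·54.7500 = 1314.0000
edge 2: (13.5,15.5)→(14,28)  cross = 13.5·28 − 14·15.5 = 161.0000; (r_i+r_j)·cross = 27.5·161.0000 = 4427.5000
edge 3: (14,28)→(14,34.5)  cross = 14·34.5 − 14·28 = 91.0000; (r_i+r_j)·cross = 28·91.0000 = 2548.0000
edge 4: (14,34.5)→(7,40)  cross = 14·40 − 7·34.5 = 318.5000; (r_i+r_j)·cross = 21·318.5000 = 6688.5000
edge 5: (7,40)→(1,38)  cross = 7·38 − 1·40 = 226.0000; (r_i+r_j)·cross = 8·226.0000 = 1808.0000
Σcross = 460.2500 → A = |Σcross|/2 = 230.1250 mm²
Σ(r_i+r_j)·cross = 12289.5000 → first moment M = |Σ|/6 = 2048.2500
R_c = M/A = 2048.2500/230.1250 = 8.9006 mm
θ = 74° = 1.291544 rad
V = θ·R_c·A = 1.291544·8.9006·230.1250 = 2645.404 mm³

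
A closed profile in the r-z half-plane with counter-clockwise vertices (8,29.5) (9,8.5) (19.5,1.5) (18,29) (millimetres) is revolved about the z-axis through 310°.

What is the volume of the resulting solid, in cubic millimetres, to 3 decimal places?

Volume = 18279.557 mm³

Profile (r,z), 4 vertices: (8,29.5) (9,8.5) (19.5,1.5) (18,29)
edge 0: (8,29.5)→(9,8.5)  cross = 8·8.5 − 9·29.5 = -197.5000; (r_i+r_j)·cross = 17·-197.5000 = -3357.5000
edge 1: (9,8.5)→(19.5,1.5)  cross = 9·1.5 − 19.5·8.5 = -152.2500; (r_i+r_j)·cross = 28.5·-152.2500 = -4339.1250
edge 2: (19.5,1.5)→(18,29)  cross = 19.5·29 − 18·1.5 = 538.5000; (r_i+r_j)·cross = 37.5·538.5000 = 20193.7500
edge 3: (18,29)→(8,29.5)  cross = 18·29.5 − 8·29 = 299.0000; (r_i+r_j)·cross = 26·299.0000 = 7774.0000
Σcross = 487.7500 → A = |Σcross|/2 = 243.8750 mm²
Σ(r_i+r_j)·cross = 20271.1250 → first moment M = |Σ|/6 = 3378.5208
R_c = M/A = 3378.5208/243.8750 = 13.8535 mm
θ = 310° = 5.410521 rad
V = θ·R_c·A = 5.410521·13.8535·243.8750 = 18279.557 mm³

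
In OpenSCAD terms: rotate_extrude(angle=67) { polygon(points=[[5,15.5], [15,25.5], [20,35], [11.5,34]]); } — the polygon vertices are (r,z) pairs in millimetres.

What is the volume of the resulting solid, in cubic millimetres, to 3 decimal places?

Profile (r,z), 4 vertices: (5,15.5) (15,25.5) (20,35) (11.5,34)
edge 0: (5,15.5)→(15,25.5)  cross = 5·25.5 − 15·15.5 = -105.0000; (r_i+r_j)·cross = 20·-105.0000 = -2100.0000
edge 1: (15,25.5)→(20,35)  cross = 15·35 − 20·25.5 = 15.0000; (r_i+r_j)·cross = 35·15.0000 = 525.0000
edge 2: (20,35)→(11.5,34)  cross = 20·34 − 11.5·35 = 277.5000; (r_i+r_j)·cross = 31.5·277.5000 = 8741.2500
edge 3: (11.5,34)→(5,15.5)  cross = 11.5·15.5 − 5·34 = 8.2500; (r_i+r_j)·cross = 16.5·8.2500 = 136.1250
Σcross = 195.7500 → A = |Σcross|/2 = 97.8750 mm²
Σ(r_i+r_j)·cross = 7302.3750 → first moment M = |Σ|/6 = 1217.0625
R_c = M/A = 1217.0625/97.8750 = 12.4349 mm
θ = 67° = 1.169371 rad
V = θ·R_c·A = 1.169371·12.4349·97.8750 = 1423.197 mm³

Volume = 1423.197 mm³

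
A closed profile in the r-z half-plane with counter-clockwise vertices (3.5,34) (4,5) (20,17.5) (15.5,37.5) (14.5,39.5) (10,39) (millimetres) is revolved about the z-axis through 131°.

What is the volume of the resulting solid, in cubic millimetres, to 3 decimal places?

Volume = 9285.137 mm³

Profile (r,z), 6 vertices: (3.5,34) (4,5) (20,17.5) (15.5,37.5) (14.5,39.5) (10,39)
edge 0: (3.5,34)→(4,5)  cross = 3.5·5 − 4·34 = -118.5000; (r_i+r_j)·cross = 7.5·-118.5000 = -888.7500
edge 1: (4,5)→(20,17.5)  cross = 4·17.5 − 20·5 = -30.0000; (r_i+r_j)·cross = 24·-30.0000 = -720.0000
edge 2: (20,17.5)→(15.5,37.5)  cross = 20·37.5 − 15.5·17.5 = 478.7500; (r_i+r_j)·cross = 35.5·478.7500 = 16995.6250
edge 3: (15.5,37.5)→(14.5,39.5)  cross = 15.5·39.5 − 14.5·37.5 = 68.5000; (r_i+r_j)·cross = 30·68.5000 = 2055.0000
edge 4: (14.5,39.5)→(10,39)  cross = 14.5·39 − 10·39.5 = 170.5000; (r_i+r_j)·cross = 24.5·170.5000 = 4177.2500
edge 5: (10,39)→(3.5,34)  cross = 10·34 − 3.5·39 = 203.5000; (r_i+r_j)·cross = 13.5·203.5000 = 2747.2500
Σcross = 772.7500 → A = |Σcross|/2 = 386.3750 mm²
Σ(r_i+r_j)·cross = 24366.3750 → first moment M = |Σ|/6 = 4061.0625
R_c = M/A = 4061.0625/386.3750 = 10.5107 mm
θ = 131° = 2.286381 rad
V = θ·R_c·A = 2.286381·10.5107·386.3750 = 9285.137 mm³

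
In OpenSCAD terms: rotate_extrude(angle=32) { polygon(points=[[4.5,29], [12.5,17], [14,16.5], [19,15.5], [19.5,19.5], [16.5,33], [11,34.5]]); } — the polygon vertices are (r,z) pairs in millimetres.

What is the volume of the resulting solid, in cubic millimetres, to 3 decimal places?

Volume = 1259.686 mm³

Profile (r,z), 7 vertices: (4.5,29) (12.5,17) (14,16.5) (19,15.5) (19.5,19.5) (16.5,33) (11,34.5)
edge 0: (4.5,29)→(12.5,17)  cross = 4.5·17 − 12.5·29 = -286.0000; (r_i+r_j)·cross = 17·-286.0000 = -4862.0000
edge 1: (12.5,17)→(14,16.5)  cross = 12.5·16.5 − 14·17 = -31.7500; (r_i+r_j)·cross = 26.5·-31.7500 = -841.3750
edge 2: (14,16.5)→(19,15.5)  cross = 14·15.5 − 19·16.5 = -96.5000; (r_i+r_j)·cross = 33·-96.5000 = -3184.5000
edge 3: (19,15.5)→(19.5,19.5)  cross = 19·19.5 − 19.5·15.5 = 68.2500; (r_i+r_j)·cross = 38.5·68.2500 = 2627.6250
edge 4: (19.5,19.5)→(16.5,33)  cross = 19.5·33 − 16.5·19.5 = 321.7500; (r_i+r_j)·cross = 36·321.7500 = 11583.0000
edge 5: (16.5,33)→(11,34.5)  cross = 16.5·34.5 − 11·33 = 206.2500; (r_i+r_j)·cross = 27.5·206.2500 = 5671.8750
edge 6: (11,34.5)→(4.5,29)  cross = 11·29 − 4.5·34.5 = 163.7500; (r_i+r_j)·cross = 15.5·163.7500 = 2538.1250
Σcross = 345.7500 → A = |Σcross|/2 = 172.8750 mm²
Σ(r_i+r_j)·cross = 13532.7500 → first moment M = |Σ|/6 = 2255.4583
R_c = M/A = 2255.4583/172.8750 = 13.0468 mm
θ = 32° = 0.558505 rad
V = θ·R_c·A = 0.558505·13.0468·172.8750 = 1259.686 mm³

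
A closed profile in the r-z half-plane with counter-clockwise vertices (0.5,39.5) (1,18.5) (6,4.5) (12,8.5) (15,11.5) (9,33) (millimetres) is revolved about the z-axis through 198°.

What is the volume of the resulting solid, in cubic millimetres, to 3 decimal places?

Volume = 6943.254 mm³

Profile (r,z), 6 vertices: (0.5,39.5) (1,18.5) (6,4.5) (12,8.5) (15,11.5) (9,33)
edge 0: (0.5,39.5)→(1,18.5)  cross = 0.5·18.5 − 1·39.5 = -30.2500; (r_i+r_j)·cross = 1.5·-30.2500 = -45.3750
edge 1: (1,18.5)→(6,4.5)  cross = 1·4.5 − 6·18.5 = -106.5000; (r_i+r_j)·cross = 7·-106.5000 = -745.5000
edge 2: (6,4.5)→(12,8.5)  cross = 6·8.5 − 12·4.5 = -3.0000; (r_i+r_j)·cross = 18·-3.0000 = -54.0000
edge 3: (12,8.5)→(15,11.5)  cross = 12·11.5 − 15·8.5 = 10.5000; (r_i+r_j)·cross = 27·10.5000 = 283.5000
edge 4: (15,11.5)→(9,33)  cross = 15·33 − 9·11.5 = 391.5000; (r_i+r_j)·cross = 24·391.5000 = 9396.0000
edge 5: (9,33)→(0.5,39.5)  cross = 9·39.5 − 0.5·33 = 339.0000; (r_i+r_j)·cross = 9.5·339.0000 = 3220.5000
Σcross = 601.2500 → A = |Σcross|/2 = 300.6250 mm²
Σ(r_i+r_j)·cross = 12055.1250 → first moment M = |Σ|/6 = 2009.1875
R_c = M/A = 2009.1875/300.6250 = 6.6834 mm
θ = 198° = 3.455752 rad
V = θ·R_c·A = 3.455752·6.6834·300.6250 = 6943.254 mm³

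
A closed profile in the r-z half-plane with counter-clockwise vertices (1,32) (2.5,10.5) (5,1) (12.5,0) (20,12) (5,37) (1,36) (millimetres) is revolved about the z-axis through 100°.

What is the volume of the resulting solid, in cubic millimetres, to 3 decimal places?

Profile (r,z), 7 vertices: (1,32) (2.5,10.5) (5,1) (12.5,0) (20,12) (5,37) (1,36)
edge 0: (1,32)→(2.5,10.5)  cross = 1·10.5 − 2.5·32 = -69.5000; (r_i+r_j)·cross = 3.5·-69.5000 = -243.2500
edge 1: (2.5,10.5)→(5,1)  cross = 2.5·1 − 5·10.5 = -50.0000; (r_i+r_j)·cross = 7.5·-50.0000 = -375.0000
edge 2: (5,1)→(12.5,0)  cross = 5·0 − 12.5·1 = -12.5000; (r_i+r_j)·cross = 17.5·-12.5000 = -218.7500
edge 3: (12.5,0)→(20,12)  cross = 12.5·12 − 20·0 = 150.0000; (r_i+r_j)·cross = 32.5·150.0000 = 4875.0000
edge 4: (20,12)→(5,37)  cross = 20·37 − 5·12 = 680.0000; (r_i+r_j)·cross = 25·680.0000 = 17000.0000
edge 5: (5,37)→(1,36)  cross = 5·36 − 1·37 = 143.0000; (r_i+r_j)·cross = 6·143.0000 = 858.0000
edge 6: (1,36)→(1,32)  cross = 1·32 − 1·36 = -4.0000; (r_i+r_j)·cross = 2·-4.0000 = -8.0000
Σcross = 837.0000 → A = |Σcross|/2 = 418.5000 mm²
Σ(r_i+r_j)·cross = 21888.0000 → first moment M = |Σ|/6 = 3648.0000
R_c = M/A = 3648.0000/418.5000 = 8.7168 mm
θ = 100° = 1.745329 rad
V = θ·R_c·A = 1.745329·8.7168·418.5000 = 6366.961 mm³

Volume = 6366.961 mm³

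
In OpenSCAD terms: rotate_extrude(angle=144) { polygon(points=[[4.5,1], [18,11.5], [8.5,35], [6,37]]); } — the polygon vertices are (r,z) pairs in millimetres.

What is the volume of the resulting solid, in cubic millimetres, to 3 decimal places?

Volume = 6155.008 mm³

Profile (r,z), 4 vertices: (4.5,1) (18,11.5) (8.5,35) (6,37)
edge 0: (4.5,1)→(18,11.5)  cross = 4.5·11.5 − 18·1 = 33.7500; (r_i+r_j)·cross = 22.5·33.7500 = 759.3750
edge 1: (18,11.5)→(8.5,35)  cross = 18·35 − 8.5·11.5 = 532.2500; (r_i+r_j)·cross = 26.5·532.2500 = 14104.6250
edge 2: (8.5,35)→(6,37)  cross = 8.5·37 − 6·35 = 104.5000; (r_i+r_j)·cross = 14.5·104.5000 = 1515.2500
edge 3: (6,37)→(4.5,1)  cross = 6·1 − 4.5·37 = -160.5000; (r_i+r_j)·cross = 10.5·-160.5000 = -1685.2500
Σcross = 510.0000 → A = |Σcross|/2 = 255.0000 mm²
Σ(r_i+r_j)·cross = 14694.0000 → first moment M = |Σ|/6 = 2449.0000
R_c = M/A = 2449.0000/255.0000 = 9.6039 mm
θ = 144° = 2.513274 rad
V = θ·R_c·A = 2.513274·9.6039·255.0000 = 6155.008 mm³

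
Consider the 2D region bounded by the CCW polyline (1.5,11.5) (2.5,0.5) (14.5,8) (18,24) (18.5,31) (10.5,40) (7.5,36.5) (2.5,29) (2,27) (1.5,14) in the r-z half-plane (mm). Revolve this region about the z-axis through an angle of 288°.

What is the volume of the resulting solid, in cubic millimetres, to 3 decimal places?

Profile (r,z), 10 vertices: (1.5,11.5) (2.5,0.5) (14.5,8) (18,24) (18.5,31) (10.5,40) (7.5,36.5) (2.5,29) (2,27) (1.5,14)
edge 0: (1.5,11.5)→(2.5,0.5)  cross = 1.5·0.5 − 2.5·11.5 = -28.0000; (r_i+r_j)·cross = 4·-28.0000 = -112.0000
edge 1: (2.5,0.5)→(14.5,8)  cross = 2.5·8 − 14.5·0.5 = 12.7500; (r_i+r_j)·cross = 17·12.7500 = 216.7500
edge 2: (14.5,8)→(18,24)  cross = 14.5·24 − 18·8 = 204.0000; (r_i+r_j)·cross = 32.5·204.0000 = 6630.0000
edge 3: (18,24)→(18.5,31)  cross = 18·31 − 18.5·24 = 114.0000; (r_i+r_j)·cross = 36.5·114.0000 = 4161.0000
edge 4: (18.5,31)→(10.5,40)  cross = 18.5·40 − 10.5·31 = 414.5000; (r_i+r_j)·cross = 29·414.5000 = 12020.5000
edge 5: (10.5,40)→(7.5,36.5)  cross = 10.5·36.5 − 7.5·40 = 83.2500; (r_i+r_j)·cross = 18·83.2500 = 1498.5000
edge 6: (7.5,36.5)→(2.5,29)  cross = 7.5·29 − 2.5·36.5 = 126.2500; (r_i+r_j)·cross = 10·126.2500 = 1262.5000
edge 7: (2.5,29)→(2,27)  cross = 2.5·27 − 2·29 = 9.5000; (r_i+r_j)·cross = 4.5·9.5000 = 42.7500
edge 8: (2,27)→(1.5,14)  cross = 2·14 − 1.5·27 = -12.5000; (r_i+r_j)·cross = 3.5·-12.5000 = -43.7500
edge 9: (1.5,14)→(1.5,11.5)  cross = 1.5·11.5 − 1.5·14 = -3.7500; (r_i+r_j)·cross = 3·-3.7500 = -11.2500
Σcross = 920.0000 → A = |Σcross|/2 = 460.0000 mm²
Σ(r_i+r_j)·cross = 25665.0000 → first moment M = |Σ|/6 = 4277.5000
R_c = M/A = 4277.5000/460.0000 = 9.2989 mm
θ = 288° = 5.026548 rad
V = θ·R_c·A = 5.026548·9.2989·460.0000 = 21501.060 mm³

Volume = 21501.060 mm³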